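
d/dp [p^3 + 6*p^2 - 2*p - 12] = 3*p^2 + 12*p - 2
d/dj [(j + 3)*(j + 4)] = 2*j + 7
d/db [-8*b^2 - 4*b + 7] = -16*b - 4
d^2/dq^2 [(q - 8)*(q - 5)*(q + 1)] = 6*q - 24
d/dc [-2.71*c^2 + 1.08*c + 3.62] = 1.08 - 5.42*c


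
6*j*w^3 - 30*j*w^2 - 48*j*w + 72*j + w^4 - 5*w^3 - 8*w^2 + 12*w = (6*j + w)*(w - 6)*(w - 1)*(w + 2)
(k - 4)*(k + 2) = k^2 - 2*k - 8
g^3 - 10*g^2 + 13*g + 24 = (g - 8)*(g - 3)*(g + 1)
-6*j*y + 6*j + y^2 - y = (-6*j + y)*(y - 1)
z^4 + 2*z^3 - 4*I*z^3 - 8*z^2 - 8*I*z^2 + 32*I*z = z*(z - 2)*(z + 4)*(z - 4*I)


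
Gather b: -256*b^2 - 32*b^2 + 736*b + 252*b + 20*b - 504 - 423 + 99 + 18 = -288*b^2 + 1008*b - 810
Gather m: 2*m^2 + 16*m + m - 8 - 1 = 2*m^2 + 17*m - 9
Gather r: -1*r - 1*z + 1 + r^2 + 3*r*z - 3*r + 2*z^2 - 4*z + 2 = r^2 + r*(3*z - 4) + 2*z^2 - 5*z + 3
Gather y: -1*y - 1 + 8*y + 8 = 7*y + 7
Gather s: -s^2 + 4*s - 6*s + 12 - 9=-s^2 - 2*s + 3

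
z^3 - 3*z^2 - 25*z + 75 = (z - 5)*(z - 3)*(z + 5)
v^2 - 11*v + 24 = (v - 8)*(v - 3)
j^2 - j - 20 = (j - 5)*(j + 4)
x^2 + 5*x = x*(x + 5)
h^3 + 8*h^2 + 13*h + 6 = (h + 1)^2*(h + 6)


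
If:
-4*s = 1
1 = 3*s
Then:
No Solution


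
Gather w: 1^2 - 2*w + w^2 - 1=w^2 - 2*w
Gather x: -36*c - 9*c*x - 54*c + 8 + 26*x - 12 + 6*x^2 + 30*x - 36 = -90*c + 6*x^2 + x*(56 - 9*c) - 40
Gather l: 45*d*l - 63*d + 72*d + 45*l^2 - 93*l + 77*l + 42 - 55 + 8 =9*d + 45*l^2 + l*(45*d - 16) - 5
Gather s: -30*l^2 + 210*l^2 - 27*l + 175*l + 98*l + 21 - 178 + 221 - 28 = 180*l^2 + 246*l + 36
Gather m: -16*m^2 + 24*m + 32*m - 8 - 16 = -16*m^2 + 56*m - 24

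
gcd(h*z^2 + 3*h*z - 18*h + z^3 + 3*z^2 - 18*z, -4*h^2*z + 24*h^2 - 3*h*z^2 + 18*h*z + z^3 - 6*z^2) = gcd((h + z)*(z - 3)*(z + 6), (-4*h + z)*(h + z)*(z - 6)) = h + z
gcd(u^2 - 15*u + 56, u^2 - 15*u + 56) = u^2 - 15*u + 56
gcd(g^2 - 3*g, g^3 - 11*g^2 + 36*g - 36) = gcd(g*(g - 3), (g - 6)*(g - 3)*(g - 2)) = g - 3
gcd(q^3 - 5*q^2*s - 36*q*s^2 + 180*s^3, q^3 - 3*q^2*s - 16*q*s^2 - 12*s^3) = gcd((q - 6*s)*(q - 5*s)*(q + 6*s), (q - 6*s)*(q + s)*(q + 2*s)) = q - 6*s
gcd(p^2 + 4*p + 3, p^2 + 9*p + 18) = p + 3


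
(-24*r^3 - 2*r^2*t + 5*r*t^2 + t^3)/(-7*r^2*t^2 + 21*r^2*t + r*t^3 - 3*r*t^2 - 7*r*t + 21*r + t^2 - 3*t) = (24*r^3 + 2*r^2*t - 5*r*t^2 - t^3)/(7*r^2*t^2 - 21*r^2*t - r*t^3 + 3*r*t^2 + 7*r*t - 21*r - t^2 + 3*t)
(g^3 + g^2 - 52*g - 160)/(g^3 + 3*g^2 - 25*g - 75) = (g^2 - 4*g - 32)/(g^2 - 2*g - 15)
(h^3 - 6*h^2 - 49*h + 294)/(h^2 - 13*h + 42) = h + 7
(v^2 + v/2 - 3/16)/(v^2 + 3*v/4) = (v - 1/4)/v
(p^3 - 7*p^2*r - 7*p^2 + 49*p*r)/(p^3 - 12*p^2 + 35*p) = (p - 7*r)/(p - 5)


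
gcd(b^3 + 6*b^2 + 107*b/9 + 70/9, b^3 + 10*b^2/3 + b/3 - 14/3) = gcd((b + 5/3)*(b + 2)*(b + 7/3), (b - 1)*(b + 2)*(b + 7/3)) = b^2 + 13*b/3 + 14/3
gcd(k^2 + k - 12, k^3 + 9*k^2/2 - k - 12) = k + 4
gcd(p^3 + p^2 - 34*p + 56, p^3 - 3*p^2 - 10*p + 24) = p^2 - 6*p + 8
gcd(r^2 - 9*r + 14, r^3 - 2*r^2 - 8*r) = 1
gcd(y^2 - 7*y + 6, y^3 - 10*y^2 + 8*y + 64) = 1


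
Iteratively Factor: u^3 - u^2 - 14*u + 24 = (u - 2)*(u^2 + u - 12) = (u - 2)*(u + 4)*(u - 3)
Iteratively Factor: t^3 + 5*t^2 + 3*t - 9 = (t + 3)*(t^2 + 2*t - 3) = (t + 3)^2*(t - 1)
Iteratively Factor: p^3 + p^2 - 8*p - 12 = (p + 2)*(p^2 - p - 6) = (p + 2)^2*(p - 3)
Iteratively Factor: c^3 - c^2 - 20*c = (c)*(c^2 - c - 20) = c*(c - 5)*(c + 4)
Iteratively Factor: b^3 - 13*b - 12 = (b - 4)*(b^2 + 4*b + 3) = (b - 4)*(b + 3)*(b + 1)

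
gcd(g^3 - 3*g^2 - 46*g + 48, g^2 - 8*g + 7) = g - 1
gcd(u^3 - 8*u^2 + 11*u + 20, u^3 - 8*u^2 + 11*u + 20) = u^3 - 8*u^2 + 11*u + 20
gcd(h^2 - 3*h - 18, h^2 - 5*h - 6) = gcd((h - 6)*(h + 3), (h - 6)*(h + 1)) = h - 6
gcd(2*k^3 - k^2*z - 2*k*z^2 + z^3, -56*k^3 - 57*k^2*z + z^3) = k + z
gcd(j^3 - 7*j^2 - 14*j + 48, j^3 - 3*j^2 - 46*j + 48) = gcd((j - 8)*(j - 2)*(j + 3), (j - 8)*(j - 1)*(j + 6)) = j - 8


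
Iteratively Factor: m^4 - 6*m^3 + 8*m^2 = (m)*(m^3 - 6*m^2 + 8*m) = m*(m - 2)*(m^2 - 4*m) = m*(m - 4)*(m - 2)*(m)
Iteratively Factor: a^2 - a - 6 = (a - 3)*(a + 2)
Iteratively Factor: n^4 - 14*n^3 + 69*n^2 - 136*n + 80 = (n - 1)*(n^3 - 13*n^2 + 56*n - 80) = (n - 5)*(n - 1)*(n^2 - 8*n + 16) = (n - 5)*(n - 4)*(n - 1)*(n - 4)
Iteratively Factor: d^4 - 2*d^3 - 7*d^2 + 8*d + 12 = (d + 1)*(d^3 - 3*d^2 - 4*d + 12) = (d + 1)*(d + 2)*(d^2 - 5*d + 6) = (d - 3)*(d + 1)*(d + 2)*(d - 2)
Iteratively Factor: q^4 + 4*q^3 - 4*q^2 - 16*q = (q + 4)*(q^3 - 4*q) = q*(q + 4)*(q^2 - 4) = q*(q - 2)*(q + 4)*(q + 2)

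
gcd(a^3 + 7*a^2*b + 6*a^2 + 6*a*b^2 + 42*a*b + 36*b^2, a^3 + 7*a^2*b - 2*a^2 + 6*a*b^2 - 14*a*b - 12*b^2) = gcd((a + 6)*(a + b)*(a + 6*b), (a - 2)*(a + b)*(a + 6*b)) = a^2 + 7*a*b + 6*b^2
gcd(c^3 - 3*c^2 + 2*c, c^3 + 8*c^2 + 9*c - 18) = c - 1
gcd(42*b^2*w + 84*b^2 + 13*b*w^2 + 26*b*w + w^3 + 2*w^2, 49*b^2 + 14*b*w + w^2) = 7*b + w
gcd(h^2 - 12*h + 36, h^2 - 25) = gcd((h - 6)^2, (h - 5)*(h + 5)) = 1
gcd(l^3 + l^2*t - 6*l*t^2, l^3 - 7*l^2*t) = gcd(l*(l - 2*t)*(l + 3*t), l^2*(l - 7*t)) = l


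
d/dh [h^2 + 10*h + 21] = 2*h + 10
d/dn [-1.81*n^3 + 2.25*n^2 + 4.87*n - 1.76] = -5.43*n^2 + 4.5*n + 4.87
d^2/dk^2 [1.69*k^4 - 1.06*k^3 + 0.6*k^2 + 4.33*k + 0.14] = 20.28*k^2 - 6.36*k + 1.2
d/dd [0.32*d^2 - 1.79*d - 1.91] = 0.64*d - 1.79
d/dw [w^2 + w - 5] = 2*w + 1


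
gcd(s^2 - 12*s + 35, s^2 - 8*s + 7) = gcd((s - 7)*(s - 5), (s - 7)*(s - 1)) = s - 7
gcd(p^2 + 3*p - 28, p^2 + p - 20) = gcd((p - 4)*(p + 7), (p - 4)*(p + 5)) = p - 4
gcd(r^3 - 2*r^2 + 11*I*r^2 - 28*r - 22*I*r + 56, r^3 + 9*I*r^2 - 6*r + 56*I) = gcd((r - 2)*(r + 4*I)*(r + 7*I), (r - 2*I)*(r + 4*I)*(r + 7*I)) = r^2 + 11*I*r - 28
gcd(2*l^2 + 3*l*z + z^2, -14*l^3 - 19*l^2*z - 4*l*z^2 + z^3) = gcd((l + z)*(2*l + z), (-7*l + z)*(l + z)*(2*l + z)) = 2*l^2 + 3*l*z + z^2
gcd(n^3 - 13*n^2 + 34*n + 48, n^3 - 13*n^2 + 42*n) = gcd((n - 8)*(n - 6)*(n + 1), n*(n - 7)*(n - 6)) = n - 6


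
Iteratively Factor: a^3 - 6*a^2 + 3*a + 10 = (a - 2)*(a^2 - 4*a - 5) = (a - 5)*(a - 2)*(a + 1)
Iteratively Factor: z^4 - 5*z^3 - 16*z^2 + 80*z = (z)*(z^3 - 5*z^2 - 16*z + 80) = z*(z - 4)*(z^2 - z - 20) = z*(z - 4)*(z + 4)*(z - 5)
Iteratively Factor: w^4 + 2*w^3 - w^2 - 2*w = (w)*(w^3 + 2*w^2 - w - 2) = w*(w + 1)*(w^2 + w - 2) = w*(w - 1)*(w + 1)*(w + 2)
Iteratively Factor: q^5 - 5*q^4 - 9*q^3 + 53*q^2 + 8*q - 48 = (q - 1)*(q^4 - 4*q^3 - 13*q^2 + 40*q + 48) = (q - 1)*(q + 1)*(q^3 - 5*q^2 - 8*q + 48) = (q - 1)*(q + 1)*(q + 3)*(q^2 - 8*q + 16) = (q - 4)*(q - 1)*(q + 1)*(q + 3)*(q - 4)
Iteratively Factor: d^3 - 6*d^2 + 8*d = (d - 4)*(d^2 - 2*d) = d*(d - 4)*(d - 2)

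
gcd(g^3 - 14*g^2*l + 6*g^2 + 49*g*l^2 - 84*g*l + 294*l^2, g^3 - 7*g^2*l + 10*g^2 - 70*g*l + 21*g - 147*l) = g - 7*l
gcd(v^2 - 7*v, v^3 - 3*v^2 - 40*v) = v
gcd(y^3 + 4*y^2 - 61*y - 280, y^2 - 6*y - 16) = y - 8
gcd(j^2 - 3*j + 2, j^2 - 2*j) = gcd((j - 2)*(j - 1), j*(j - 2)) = j - 2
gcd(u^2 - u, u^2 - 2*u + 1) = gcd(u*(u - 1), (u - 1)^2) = u - 1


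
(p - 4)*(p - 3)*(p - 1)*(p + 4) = p^4 - 4*p^3 - 13*p^2 + 64*p - 48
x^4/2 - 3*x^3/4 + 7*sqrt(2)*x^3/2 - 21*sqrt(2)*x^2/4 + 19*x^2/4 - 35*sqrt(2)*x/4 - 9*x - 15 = (x/2 + sqrt(2)/2)*(x - 5/2)*(x + 1)*(x + 6*sqrt(2))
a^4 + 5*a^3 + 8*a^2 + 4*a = a*(a + 1)*(a + 2)^2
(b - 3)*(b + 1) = b^2 - 2*b - 3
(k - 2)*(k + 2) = k^2 - 4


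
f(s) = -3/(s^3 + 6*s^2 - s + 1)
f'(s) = -3*(-3*s^2 - 12*s + 1)/(s^3 + 6*s^2 - s + 1)^2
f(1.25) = -0.27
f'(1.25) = 0.46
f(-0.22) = -2.00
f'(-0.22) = -4.66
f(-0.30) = -1.65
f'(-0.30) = -3.95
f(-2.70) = -0.11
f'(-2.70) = -0.04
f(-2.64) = -0.11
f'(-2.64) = -0.05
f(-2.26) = -0.13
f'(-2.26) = -0.08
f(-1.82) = -0.18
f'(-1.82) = -0.14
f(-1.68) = -0.20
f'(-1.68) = -0.17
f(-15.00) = 0.00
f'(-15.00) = 0.00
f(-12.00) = 0.00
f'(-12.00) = 0.00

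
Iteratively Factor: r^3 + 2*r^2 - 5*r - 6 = (r + 1)*(r^2 + r - 6) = (r + 1)*(r + 3)*(r - 2)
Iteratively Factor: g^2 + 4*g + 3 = (g + 3)*(g + 1)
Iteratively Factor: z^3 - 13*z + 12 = (z + 4)*(z^2 - 4*z + 3) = (z - 3)*(z + 4)*(z - 1)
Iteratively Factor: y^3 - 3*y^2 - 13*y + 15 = (y + 3)*(y^2 - 6*y + 5) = (y - 5)*(y + 3)*(y - 1)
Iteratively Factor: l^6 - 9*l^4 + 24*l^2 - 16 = (l + 2)*(l^5 - 2*l^4 - 5*l^3 + 10*l^2 + 4*l - 8) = (l + 1)*(l + 2)*(l^4 - 3*l^3 - 2*l^2 + 12*l - 8) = (l - 2)*(l + 1)*(l + 2)*(l^3 - l^2 - 4*l + 4) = (l - 2)*(l - 1)*(l + 1)*(l + 2)*(l^2 - 4) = (l - 2)*(l - 1)*(l + 1)*(l + 2)^2*(l - 2)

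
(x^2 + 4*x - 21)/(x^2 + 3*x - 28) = (x - 3)/(x - 4)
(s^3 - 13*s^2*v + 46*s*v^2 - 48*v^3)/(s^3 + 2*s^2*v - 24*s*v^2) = (s^3 - 13*s^2*v + 46*s*v^2 - 48*v^3)/(s*(s^2 + 2*s*v - 24*v^2))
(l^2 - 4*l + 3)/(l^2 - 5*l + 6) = (l - 1)/(l - 2)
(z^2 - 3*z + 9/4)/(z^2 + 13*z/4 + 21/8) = 2*(4*z^2 - 12*z + 9)/(8*z^2 + 26*z + 21)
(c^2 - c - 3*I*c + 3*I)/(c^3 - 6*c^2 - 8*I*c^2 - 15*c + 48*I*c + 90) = (c - 1)/(c^2 - c*(6 + 5*I) + 30*I)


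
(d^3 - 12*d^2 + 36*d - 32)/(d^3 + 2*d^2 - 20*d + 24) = (d - 8)/(d + 6)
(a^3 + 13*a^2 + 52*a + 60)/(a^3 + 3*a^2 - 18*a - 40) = (a + 6)/(a - 4)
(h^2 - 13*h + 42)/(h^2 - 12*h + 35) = (h - 6)/(h - 5)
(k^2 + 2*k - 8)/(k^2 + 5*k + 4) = (k - 2)/(k + 1)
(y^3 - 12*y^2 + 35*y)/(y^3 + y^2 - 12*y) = (y^2 - 12*y + 35)/(y^2 + y - 12)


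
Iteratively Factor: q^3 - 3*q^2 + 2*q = (q - 2)*(q^2 - q) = q*(q - 2)*(q - 1)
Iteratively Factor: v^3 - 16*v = (v)*(v^2 - 16) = v*(v - 4)*(v + 4)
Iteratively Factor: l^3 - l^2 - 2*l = (l)*(l^2 - l - 2) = l*(l - 2)*(l + 1)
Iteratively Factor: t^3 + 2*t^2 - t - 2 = (t + 2)*(t^2 - 1) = (t - 1)*(t + 2)*(t + 1)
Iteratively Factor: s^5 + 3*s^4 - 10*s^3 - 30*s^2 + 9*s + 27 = (s - 3)*(s^4 + 6*s^3 + 8*s^2 - 6*s - 9) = (s - 3)*(s + 1)*(s^3 + 5*s^2 + 3*s - 9) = (s - 3)*(s - 1)*(s + 1)*(s^2 + 6*s + 9) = (s - 3)*(s - 1)*(s + 1)*(s + 3)*(s + 3)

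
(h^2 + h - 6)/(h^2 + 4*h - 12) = (h + 3)/(h + 6)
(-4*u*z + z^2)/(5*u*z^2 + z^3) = (-4*u + z)/(z*(5*u + z))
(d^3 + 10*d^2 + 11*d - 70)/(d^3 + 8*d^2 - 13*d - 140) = (d - 2)/(d - 4)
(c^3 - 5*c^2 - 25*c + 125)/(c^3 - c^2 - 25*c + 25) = (c - 5)/(c - 1)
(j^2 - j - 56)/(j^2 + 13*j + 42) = (j - 8)/(j + 6)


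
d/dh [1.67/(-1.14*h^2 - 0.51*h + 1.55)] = (3.8076*h + 0.8517)/(1.14*h^2 + 0.51*h - 1.55)^2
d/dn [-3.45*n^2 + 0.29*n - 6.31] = 0.29 - 6.9*n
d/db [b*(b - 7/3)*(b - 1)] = 3*b^2 - 20*b/3 + 7/3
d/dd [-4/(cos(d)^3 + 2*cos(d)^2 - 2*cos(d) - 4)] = 4*(-3*cos(d)^2 - 4*cos(d) + 2)*sin(d)/((sin(d)^2 + 1)^2*(cos(d) + 2)^2)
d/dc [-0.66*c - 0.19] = -0.660000000000000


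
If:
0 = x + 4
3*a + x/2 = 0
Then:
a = 2/3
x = -4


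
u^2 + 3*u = u*(u + 3)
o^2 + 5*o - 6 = (o - 1)*(o + 6)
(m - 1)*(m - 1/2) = m^2 - 3*m/2 + 1/2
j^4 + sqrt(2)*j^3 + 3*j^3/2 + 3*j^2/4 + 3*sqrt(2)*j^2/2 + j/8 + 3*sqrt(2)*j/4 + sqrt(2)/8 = (j + 1/2)^3*(j + sqrt(2))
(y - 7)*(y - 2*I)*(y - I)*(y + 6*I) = y^4 - 7*y^3 + 3*I*y^3 + 16*y^2 - 21*I*y^2 - 112*y - 12*I*y + 84*I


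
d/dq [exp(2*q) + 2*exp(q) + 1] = 2*(exp(q) + 1)*exp(q)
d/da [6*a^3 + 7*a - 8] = 18*a^2 + 7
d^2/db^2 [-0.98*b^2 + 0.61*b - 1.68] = -1.96000000000000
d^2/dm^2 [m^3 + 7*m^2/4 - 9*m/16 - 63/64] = 6*m + 7/2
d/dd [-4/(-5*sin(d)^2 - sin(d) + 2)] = -4*(10*sin(d) + 1)*cos(d)/(5*sin(d)^2 + sin(d) - 2)^2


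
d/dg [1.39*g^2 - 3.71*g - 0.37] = 2.78*g - 3.71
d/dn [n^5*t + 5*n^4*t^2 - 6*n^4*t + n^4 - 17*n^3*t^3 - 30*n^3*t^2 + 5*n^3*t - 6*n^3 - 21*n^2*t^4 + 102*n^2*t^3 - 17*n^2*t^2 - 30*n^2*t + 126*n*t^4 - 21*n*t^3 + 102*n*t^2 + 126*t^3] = 5*n^4*t + 20*n^3*t^2 - 24*n^3*t + 4*n^3 - 51*n^2*t^3 - 90*n^2*t^2 + 15*n^2*t - 18*n^2 - 42*n*t^4 + 204*n*t^3 - 34*n*t^2 - 60*n*t + 126*t^4 - 21*t^3 + 102*t^2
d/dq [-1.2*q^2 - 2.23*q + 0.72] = -2.4*q - 2.23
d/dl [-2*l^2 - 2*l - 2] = -4*l - 2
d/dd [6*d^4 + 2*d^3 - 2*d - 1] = 24*d^3 + 6*d^2 - 2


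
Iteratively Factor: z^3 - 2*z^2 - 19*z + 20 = (z - 1)*(z^2 - z - 20) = (z - 5)*(z - 1)*(z + 4)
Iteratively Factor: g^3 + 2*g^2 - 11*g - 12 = (g + 1)*(g^2 + g - 12) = (g - 3)*(g + 1)*(g + 4)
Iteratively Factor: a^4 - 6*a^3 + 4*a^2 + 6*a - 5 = (a - 1)*(a^3 - 5*a^2 - a + 5) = (a - 1)*(a + 1)*(a^2 - 6*a + 5) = (a - 1)^2*(a + 1)*(a - 5)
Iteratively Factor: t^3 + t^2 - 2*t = (t)*(t^2 + t - 2) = t*(t - 1)*(t + 2)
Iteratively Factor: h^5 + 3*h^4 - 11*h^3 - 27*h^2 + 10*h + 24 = (h + 1)*(h^4 + 2*h^3 - 13*h^2 - 14*h + 24) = (h - 1)*(h + 1)*(h^3 + 3*h^2 - 10*h - 24) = (h - 1)*(h + 1)*(h + 4)*(h^2 - h - 6) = (h - 3)*(h - 1)*(h + 1)*(h + 4)*(h + 2)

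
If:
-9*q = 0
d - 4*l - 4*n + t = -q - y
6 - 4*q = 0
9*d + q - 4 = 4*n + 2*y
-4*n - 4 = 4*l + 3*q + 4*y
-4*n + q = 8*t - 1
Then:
No Solution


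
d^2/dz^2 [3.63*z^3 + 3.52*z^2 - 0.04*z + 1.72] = 21.78*z + 7.04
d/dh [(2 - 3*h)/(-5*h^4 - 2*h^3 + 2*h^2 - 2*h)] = (-45*h^4 + 28*h^3 + 18*h^2 - 8*h + 4)/(h^2*(25*h^6 + 20*h^5 - 16*h^4 + 12*h^3 + 12*h^2 - 8*h + 4))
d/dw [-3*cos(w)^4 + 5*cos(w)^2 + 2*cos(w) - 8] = 2*(6*cos(w)^3 - 5*cos(w) - 1)*sin(w)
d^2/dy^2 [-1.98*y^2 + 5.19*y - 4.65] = -3.96000000000000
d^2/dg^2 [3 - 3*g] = 0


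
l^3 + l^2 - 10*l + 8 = (l - 2)*(l - 1)*(l + 4)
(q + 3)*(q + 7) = q^2 + 10*q + 21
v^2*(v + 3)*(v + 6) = v^4 + 9*v^3 + 18*v^2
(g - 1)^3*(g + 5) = g^4 + 2*g^3 - 12*g^2 + 14*g - 5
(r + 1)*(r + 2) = r^2 + 3*r + 2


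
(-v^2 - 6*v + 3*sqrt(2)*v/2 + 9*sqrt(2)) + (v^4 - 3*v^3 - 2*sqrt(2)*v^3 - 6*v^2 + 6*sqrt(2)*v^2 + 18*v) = v^4 - 3*v^3 - 2*sqrt(2)*v^3 - 7*v^2 + 6*sqrt(2)*v^2 + 3*sqrt(2)*v/2 + 12*v + 9*sqrt(2)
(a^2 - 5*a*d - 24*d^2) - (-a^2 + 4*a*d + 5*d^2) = 2*a^2 - 9*a*d - 29*d^2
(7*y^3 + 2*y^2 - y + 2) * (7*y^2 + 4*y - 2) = 49*y^5 + 42*y^4 - 13*y^3 + 6*y^2 + 10*y - 4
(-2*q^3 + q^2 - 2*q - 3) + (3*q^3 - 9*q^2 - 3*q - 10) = q^3 - 8*q^2 - 5*q - 13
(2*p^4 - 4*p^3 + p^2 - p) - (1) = 2*p^4 - 4*p^3 + p^2 - p - 1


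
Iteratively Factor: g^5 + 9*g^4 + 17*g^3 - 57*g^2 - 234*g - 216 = (g + 3)*(g^4 + 6*g^3 - g^2 - 54*g - 72) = (g - 3)*(g + 3)*(g^3 + 9*g^2 + 26*g + 24) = (g - 3)*(g + 3)*(g + 4)*(g^2 + 5*g + 6) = (g - 3)*(g + 3)^2*(g + 4)*(g + 2)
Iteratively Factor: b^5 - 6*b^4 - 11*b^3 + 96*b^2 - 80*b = (b)*(b^4 - 6*b^3 - 11*b^2 + 96*b - 80) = b*(b - 1)*(b^3 - 5*b^2 - 16*b + 80) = b*(b - 4)*(b - 1)*(b^2 - b - 20) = b*(b - 4)*(b - 1)*(b + 4)*(b - 5)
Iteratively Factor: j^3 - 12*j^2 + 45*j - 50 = (j - 2)*(j^2 - 10*j + 25) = (j - 5)*(j - 2)*(j - 5)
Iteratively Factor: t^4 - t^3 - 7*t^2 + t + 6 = (t - 1)*(t^3 - 7*t - 6) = (t - 1)*(t + 1)*(t^2 - t - 6) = (t - 1)*(t + 1)*(t + 2)*(t - 3)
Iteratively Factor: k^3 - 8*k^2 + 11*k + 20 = (k - 5)*(k^2 - 3*k - 4) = (k - 5)*(k + 1)*(k - 4)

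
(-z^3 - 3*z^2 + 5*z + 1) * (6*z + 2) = -6*z^4 - 20*z^3 + 24*z^2 + 16*z + 2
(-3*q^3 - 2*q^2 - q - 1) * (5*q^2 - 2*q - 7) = -15*q^5 - 4*q^4 + 20*q^3 + 11*q^2 + 9*q + 7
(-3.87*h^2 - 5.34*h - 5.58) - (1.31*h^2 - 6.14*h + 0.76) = -5.18*h^2 + 0.8*h - 6.34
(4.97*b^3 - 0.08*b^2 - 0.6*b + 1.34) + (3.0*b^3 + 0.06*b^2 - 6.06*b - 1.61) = 7.97*b^3 - 0.02*b^2 - 6.66*b - 0.27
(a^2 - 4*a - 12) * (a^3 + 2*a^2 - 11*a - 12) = a^5 - 2*a^4 - 31*a^3 + 8*a^2 + 180*a + 144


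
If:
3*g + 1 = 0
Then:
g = -1/3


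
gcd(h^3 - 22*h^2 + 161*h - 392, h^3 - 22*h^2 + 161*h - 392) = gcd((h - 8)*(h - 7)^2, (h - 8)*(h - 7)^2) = h^3 - 22*h^2 + 161*h - 392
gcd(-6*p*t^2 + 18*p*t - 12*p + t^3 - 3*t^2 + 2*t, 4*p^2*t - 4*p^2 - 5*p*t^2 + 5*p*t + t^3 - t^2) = t - 1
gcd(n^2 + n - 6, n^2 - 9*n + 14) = n - 2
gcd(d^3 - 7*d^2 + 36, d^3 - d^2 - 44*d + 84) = d - 6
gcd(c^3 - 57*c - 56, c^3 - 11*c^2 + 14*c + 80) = c - 8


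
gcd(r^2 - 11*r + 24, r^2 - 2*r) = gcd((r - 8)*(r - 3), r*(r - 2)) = 1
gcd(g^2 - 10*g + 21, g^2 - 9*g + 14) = g - 7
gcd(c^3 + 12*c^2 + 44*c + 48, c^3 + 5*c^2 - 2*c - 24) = c + 4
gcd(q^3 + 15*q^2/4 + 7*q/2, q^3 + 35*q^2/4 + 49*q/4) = q^2 + 7*q/4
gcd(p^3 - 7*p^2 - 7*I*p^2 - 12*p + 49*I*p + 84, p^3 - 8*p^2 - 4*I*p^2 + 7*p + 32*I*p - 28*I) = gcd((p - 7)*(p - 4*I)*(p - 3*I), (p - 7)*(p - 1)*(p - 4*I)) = p^2 + p*(-7 - 4*I) + 28*I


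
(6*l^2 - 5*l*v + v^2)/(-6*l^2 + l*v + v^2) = (-3*l + v)/(3*l + v)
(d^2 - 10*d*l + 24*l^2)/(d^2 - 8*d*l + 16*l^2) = (d - 6*l)/(d - 4*l)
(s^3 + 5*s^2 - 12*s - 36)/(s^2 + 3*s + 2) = (s^2 + 3*s - 18)/(s + 1)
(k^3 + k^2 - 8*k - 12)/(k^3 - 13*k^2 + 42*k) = (k^3 + k^2 - 8*k - 12)/(k*(k^2 - 13*k + 42))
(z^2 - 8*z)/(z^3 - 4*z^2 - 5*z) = (8 - z)/(-z^2 + 4*z + 5)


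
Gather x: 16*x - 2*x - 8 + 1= 14*x - 7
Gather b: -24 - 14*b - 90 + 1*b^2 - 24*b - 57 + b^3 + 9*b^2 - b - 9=b^3 + 10*b^2 - 39*b - 180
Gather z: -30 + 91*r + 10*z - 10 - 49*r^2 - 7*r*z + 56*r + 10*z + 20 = -49*r^2 + 147*r + z*(20 - 7*r) - 20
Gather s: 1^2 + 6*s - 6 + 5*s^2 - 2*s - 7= 5*s^2 + 4*s - 12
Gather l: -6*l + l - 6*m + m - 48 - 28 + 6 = -5*l - 5*m - 70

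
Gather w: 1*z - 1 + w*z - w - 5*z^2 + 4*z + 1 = w*(z - 1) - 5*z^2 + 5*z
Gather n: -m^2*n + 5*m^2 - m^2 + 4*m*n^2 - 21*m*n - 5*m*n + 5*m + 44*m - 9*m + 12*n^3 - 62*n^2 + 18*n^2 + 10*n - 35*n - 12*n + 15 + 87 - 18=4*m^2 + 40*m + 12*n^3 + n^2*(4*m - 44) + n*(-m^2 - 26*m - 37) + 84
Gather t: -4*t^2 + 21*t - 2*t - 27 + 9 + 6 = -4*t^2 + 19*t - 12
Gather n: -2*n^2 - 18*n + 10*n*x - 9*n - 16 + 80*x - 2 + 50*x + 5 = -2*n^2 + n*(10*x - 27) + 130*x - 13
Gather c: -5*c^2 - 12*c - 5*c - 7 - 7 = -5*c^2 - 17*c - 14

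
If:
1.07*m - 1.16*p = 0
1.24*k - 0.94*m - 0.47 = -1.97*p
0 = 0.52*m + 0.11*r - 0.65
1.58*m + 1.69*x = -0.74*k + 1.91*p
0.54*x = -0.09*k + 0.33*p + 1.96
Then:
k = 10.37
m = -14.12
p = -13.03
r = 72.67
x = -6.06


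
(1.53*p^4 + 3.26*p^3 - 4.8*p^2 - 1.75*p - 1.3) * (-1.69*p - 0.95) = -2.5857*p^5 - 6.9629*p^4 + 5.015*p^3 + 7.5175*p^2 + 3.8595*p + 1.235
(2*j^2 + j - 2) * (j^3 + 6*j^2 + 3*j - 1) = 2*j^5 + 13*j^4 + 10*j^3 - 11*j^2 - 7*j + 2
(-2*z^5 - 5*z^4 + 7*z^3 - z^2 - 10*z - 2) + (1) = -2*z^5 - 5*z^4 + 7*z^3 - z^2 - 10*z - 1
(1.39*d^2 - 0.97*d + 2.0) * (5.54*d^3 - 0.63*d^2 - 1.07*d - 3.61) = 7.7006*d^5 - 6.2495*d^4 + 10.2038*d^3 - 5.24*d^2 + 1.3617*d - 7.22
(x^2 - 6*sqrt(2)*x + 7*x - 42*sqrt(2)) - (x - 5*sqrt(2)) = x^2 - 6*sqrt(2)*x + 6*x - 37*sqrt(2)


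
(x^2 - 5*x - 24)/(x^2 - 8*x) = (x + 3)/x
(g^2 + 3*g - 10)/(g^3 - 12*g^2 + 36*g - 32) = (g + 5)/(g^2 - 10*g + 16)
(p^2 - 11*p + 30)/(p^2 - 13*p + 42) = (p - 5)/(p - 7)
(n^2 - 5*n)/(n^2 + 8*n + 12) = n*(n - 5)/(n^2 + 8*n + 12)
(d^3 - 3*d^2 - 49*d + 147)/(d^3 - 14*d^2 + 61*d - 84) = (d + 7)/(d - 4)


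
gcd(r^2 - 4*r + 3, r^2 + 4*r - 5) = r - 1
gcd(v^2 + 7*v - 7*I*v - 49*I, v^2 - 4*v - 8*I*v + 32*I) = 1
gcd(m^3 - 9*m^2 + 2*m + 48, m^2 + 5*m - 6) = 1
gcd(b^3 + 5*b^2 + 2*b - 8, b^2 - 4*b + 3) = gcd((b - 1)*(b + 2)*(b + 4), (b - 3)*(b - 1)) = b - 1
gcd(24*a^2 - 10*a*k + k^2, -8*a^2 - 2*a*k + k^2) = 4*a - k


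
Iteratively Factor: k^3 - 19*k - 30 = (k + 2)*(k^2 - 2*k - 15) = (k - 5)*(k + 2)*(k + 3)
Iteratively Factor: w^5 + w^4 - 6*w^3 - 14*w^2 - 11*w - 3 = (w - 3)*(w^4 + 4*w^3 + 6*w^2 + 4*w + 1) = (w - 3)*(w + 1)*(w^3 + 3*w^2 + 3*w + 1) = (w - 3)*(w + 1)^2*(w^2 + 2*w + 1) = (w - 3)*(w + 1)^3*(w + 1)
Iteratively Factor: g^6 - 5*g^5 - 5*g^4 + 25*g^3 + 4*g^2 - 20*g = (g - 5)*(g^5 - 5*g^3 + 4*g) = (g - 5)*(g - 1)*(g^4 + g^3 - 4*g^2 - 4*g) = g*(g - 5)*(g - 1)*(g^3 + g^2 - 4*g - 4) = g*(g - 5)*(g - 1)*(g + 2)*(g^2 - g - 2) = g*(g - 5)*(g - 2)*(g - 1)*(g + 2)*(g + 1)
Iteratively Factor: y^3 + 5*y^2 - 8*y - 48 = (y + 4)*(y^2 + y - 12) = (y - 3)*(y + 4)*(y + 4)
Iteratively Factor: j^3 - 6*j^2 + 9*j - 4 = (j - 1)*(j^2 - 5*j + 4) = (j - 4)*(j - 1)*(j - 1)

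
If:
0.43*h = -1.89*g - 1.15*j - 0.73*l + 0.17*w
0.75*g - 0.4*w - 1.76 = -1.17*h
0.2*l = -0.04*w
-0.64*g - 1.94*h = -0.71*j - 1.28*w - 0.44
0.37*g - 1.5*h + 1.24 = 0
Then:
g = 2.91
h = 1.54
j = -3.83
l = -1.12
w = 5.58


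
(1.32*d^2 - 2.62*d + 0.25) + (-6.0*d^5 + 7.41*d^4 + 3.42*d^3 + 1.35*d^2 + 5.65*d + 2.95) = -6.0*d^5 + 7.41*d^4 + 3.42*d^3 + 2.67*d^2 + 3.03*d + 3.2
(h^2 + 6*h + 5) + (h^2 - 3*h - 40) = 2*h^2 + 3*h - 35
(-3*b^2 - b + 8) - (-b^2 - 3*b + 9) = -2*b^2 + 2*b - 1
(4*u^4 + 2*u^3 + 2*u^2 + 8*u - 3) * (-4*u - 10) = -16*u^5 - 48*u^4 - 28*u^3 - 52*u^2 - 68*u + 30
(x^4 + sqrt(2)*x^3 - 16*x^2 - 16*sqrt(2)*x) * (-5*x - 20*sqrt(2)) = -5*x^5 - 25*sqrt(2)*x^4 + 40*x^3 + 400*sqrt(2)*x^2 + 640*x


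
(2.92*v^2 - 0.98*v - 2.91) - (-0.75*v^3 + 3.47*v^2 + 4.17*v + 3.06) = 0.75*v^3 - 0.55*v^2 - 5.15*v - 5.97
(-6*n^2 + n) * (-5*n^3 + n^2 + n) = 30*n^5 - 11*n^4 - 5*n^3 + n^2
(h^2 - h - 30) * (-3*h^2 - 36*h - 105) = -3*h^4 - 33*h^3 + 21*h^2 + 1185*h + 3150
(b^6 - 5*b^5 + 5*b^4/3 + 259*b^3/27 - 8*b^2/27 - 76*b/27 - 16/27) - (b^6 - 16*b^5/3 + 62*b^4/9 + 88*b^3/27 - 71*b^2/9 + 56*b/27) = b^5/3 - 47*b^4/9 + 19*b^3/3 + 205*b^2/27 - 44*b/9 - 16/27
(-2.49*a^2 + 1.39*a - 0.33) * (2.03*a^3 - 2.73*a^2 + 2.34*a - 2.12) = -5.0547*a^5 + 9.6194*a^4 - 10.2912*a^3 + 9.4323*a^2 - 3.719*a + 0.6996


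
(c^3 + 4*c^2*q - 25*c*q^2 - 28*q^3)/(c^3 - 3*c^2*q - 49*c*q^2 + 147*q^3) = (c^2 - 3*c*q - 4*q^2)/(c^2 - 10*c*q + 21*q^2)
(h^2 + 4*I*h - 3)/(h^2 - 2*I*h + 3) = (h + 3*I)/(h - 3*I)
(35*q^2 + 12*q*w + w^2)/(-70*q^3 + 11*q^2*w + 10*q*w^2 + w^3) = -1/(2*q - w)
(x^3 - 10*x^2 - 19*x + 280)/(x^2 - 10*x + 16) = (x^2 - 2*x - 35)/(x - 2)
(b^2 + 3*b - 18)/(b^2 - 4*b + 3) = (b + 6)/(b - 1)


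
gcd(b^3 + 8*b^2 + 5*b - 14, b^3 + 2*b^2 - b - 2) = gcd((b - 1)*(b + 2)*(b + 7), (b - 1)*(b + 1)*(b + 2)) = b^2 + b - 2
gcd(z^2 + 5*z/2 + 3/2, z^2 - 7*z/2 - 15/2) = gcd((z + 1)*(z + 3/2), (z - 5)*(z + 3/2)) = z + 3/2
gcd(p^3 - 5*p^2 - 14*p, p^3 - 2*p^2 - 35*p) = p^2 - 7*p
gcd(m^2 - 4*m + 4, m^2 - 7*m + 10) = m - 2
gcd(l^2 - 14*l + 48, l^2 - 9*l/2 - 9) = l - 6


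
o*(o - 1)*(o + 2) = o^3 + o^2 - 2*o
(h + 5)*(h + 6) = h^2 + 11*h + 30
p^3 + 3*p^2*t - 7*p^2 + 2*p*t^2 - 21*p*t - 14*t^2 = (p - 7)*(p + t)*(p + 2*t)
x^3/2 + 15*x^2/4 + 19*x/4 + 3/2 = (x/2 + 1/2)*(x + 1/2)*(x + 6)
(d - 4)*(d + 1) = d^2 - 3*d - 4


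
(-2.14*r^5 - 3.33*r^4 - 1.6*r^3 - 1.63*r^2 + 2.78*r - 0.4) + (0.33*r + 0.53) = -2.14*r^5 - 3.33*r^4 - 1.6*r^3 - 1.63*r^2 + 3.11*r + 0.13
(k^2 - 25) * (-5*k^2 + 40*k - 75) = -5*k^4 + 40*k^3 + 50*k^2 - 1000*k + 1875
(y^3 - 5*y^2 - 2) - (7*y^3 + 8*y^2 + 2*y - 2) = -6*y^3 - 13*y^2 - 2*y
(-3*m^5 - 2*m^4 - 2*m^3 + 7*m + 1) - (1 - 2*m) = -3*m^5 - 2*m^4 - 2*m^3 + 9*m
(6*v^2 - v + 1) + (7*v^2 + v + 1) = 13*v^2 + 2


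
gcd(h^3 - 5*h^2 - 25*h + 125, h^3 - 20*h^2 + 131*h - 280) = h - 5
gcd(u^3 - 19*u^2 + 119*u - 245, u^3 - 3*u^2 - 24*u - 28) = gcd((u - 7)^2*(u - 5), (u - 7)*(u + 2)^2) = u - 7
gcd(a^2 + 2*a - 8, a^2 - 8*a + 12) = a - 2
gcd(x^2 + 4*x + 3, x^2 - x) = 1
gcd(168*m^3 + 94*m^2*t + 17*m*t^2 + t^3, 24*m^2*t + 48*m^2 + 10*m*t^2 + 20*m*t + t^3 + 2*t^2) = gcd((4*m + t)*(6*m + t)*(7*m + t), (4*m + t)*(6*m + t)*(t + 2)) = 24*m^2 + 10*m*t + t^2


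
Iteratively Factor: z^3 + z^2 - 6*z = (z - 2)*(z^2 + 3*z) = z*(z - 2)*(z + 3)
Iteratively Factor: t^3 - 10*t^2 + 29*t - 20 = (t - 5)*(t^2 - 5*t + 4) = (t - 5)*(t - 1)*(t - 4)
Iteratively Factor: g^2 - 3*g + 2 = (g - 1)*(g - 2)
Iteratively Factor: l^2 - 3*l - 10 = (l + 2)*(l - 5)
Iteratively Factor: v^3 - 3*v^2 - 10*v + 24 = (v + 3)*(v^2 - 6*v + 8) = (v - 4)*(v + 3)*(v - 2)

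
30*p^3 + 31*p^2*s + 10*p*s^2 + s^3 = (2*p + s)*(3*p + s)*(5*p + s)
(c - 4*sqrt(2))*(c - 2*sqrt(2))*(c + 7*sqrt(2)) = c^3 + sqrt(2)*c^2 - 68*c + 112*sqrt(2)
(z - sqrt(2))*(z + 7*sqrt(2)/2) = z^2 + 5*sqrt(2)*z/2 - 7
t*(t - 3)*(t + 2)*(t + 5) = t^4 + 4*t^3 - 11*t^2 - 30*t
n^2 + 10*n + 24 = (n + 4)*(n + 6)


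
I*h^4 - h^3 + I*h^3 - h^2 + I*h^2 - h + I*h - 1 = (h - I)*(h + I)^2*(I*h + I)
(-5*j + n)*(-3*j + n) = 15*j^2 - 8*j*n + n^2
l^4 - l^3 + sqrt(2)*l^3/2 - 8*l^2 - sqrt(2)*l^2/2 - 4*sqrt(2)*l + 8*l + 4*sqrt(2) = (l - 1)*(l - 2*sqrt(2))*(l + sqrt(2)/2)*(l + 2*sqrt(2))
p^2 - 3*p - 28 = (p - 7)*(p + 4)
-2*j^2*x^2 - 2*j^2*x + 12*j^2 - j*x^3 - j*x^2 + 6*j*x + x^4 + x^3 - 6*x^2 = (-2*j + x)*(j + x)*(x - 2)*(x + 3)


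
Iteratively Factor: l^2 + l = (l + 1)*(l)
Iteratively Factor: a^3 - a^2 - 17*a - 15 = (a - 5)*(a^2 + 4*a + 3) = (a - 5)*(a + 1)*(a + 3)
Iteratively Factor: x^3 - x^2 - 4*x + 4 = (x - 2)*(x^2 + x - 2) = (x - 2)*(x + 2)*(x - 1)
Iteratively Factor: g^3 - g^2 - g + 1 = (g + 1)*(g^2 - 2*g + 1) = (g - 1)*(g + 1)*(g - 1)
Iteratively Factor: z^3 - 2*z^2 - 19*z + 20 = (z + 4)*(z^2 - 6*z + 5) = (z - 1)*(z + 4)*(z - 5)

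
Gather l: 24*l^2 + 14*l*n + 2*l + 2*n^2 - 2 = 24*l^2 + l*(14*n + 2) + 2*n^2 - 2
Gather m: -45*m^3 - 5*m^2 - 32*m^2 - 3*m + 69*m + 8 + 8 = -45*m^3 - 37*m^2 + 66*m + 16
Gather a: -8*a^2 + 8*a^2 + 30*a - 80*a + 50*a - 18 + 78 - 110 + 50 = 0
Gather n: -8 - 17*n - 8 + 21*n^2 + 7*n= 21*n^2 - 10*n - 16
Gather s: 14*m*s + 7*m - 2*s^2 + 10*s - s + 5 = 7*m - 2*s^2 + s*(14*m + 9) + 5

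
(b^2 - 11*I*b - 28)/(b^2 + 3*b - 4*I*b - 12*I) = (b - 7*I)/(b + 3)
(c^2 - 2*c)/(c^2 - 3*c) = (c - 2)/(c - 3)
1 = 1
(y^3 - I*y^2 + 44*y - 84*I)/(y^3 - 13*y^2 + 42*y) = (y^3 - I*y^2 + 44*y - 84*I)/(y*(y^2 - 13*y + 42))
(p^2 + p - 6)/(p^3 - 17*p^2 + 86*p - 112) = (p + 3)/(p^2 - 15*p + 56)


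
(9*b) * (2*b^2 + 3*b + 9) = 18*b^3 + 27*b^2 + 81*b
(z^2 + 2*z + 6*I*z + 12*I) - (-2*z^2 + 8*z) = 3*z^2 - 6*z + 6*I*z + 12*I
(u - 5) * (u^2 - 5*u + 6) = u^3 - 10*u^2 + 31*u - 30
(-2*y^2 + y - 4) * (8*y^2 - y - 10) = -16*y^4 + 10*y^3 - 13*y^2 - 6*y + 40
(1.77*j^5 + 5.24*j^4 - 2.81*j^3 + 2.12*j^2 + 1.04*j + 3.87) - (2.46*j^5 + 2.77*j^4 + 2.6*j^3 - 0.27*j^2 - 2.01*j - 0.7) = -0.69*j^5 + 2.47*j^4 - 5.41*j^3 + 2.39*j^2 + 3.05*j + 4.57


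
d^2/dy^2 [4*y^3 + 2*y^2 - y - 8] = 24*y + 4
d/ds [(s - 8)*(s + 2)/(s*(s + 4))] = 2*(5*s^2 + 16*s + 32)/(s^2*(s^2 + 8*s + 16))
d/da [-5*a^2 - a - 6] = -10*a - 1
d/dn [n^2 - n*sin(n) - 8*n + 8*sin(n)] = -n*cos(n) + 2*n - sin(n) + 8*cos(n) - 8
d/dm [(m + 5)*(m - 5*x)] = 2*m - 5*x + 5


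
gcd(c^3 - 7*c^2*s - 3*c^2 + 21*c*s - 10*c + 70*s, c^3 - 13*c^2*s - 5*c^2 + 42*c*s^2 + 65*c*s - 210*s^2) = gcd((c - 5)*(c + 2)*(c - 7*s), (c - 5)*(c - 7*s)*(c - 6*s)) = -c^2 + 7*c*s + 5*c - 35*s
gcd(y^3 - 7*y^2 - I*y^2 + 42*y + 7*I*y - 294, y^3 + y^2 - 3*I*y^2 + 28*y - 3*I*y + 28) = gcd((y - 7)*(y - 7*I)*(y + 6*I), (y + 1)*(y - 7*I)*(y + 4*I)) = y - 7*I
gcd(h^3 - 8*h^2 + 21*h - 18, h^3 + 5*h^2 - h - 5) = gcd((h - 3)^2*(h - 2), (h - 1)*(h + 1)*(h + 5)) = 1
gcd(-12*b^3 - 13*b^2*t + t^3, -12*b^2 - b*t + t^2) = -12*b^2 - b*t + t^2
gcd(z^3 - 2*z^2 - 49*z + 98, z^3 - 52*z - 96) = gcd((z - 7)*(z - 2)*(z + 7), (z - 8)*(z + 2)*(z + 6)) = 1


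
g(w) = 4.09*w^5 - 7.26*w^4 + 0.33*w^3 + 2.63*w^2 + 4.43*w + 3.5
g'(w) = 20.45*w^4 - 29.04*w^3 + 0.99*w^2 + 5.26*w + 4.43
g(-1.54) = -74.55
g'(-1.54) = 219.76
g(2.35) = 104.43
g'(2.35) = 269.07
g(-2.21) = -385.81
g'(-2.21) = 798.92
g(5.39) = 12634.45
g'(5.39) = 12774.45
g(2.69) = 236.81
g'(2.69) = 531.26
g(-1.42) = -51.56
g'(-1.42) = 165.25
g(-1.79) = -147.59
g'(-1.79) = 374.69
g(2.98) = 437.44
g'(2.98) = 873.11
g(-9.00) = -289207.18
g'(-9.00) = 155379.89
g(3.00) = 455.18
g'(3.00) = 901.49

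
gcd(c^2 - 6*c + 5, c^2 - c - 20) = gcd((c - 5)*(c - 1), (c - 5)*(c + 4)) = c - 5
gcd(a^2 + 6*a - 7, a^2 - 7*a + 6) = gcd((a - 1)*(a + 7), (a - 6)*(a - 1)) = a - 1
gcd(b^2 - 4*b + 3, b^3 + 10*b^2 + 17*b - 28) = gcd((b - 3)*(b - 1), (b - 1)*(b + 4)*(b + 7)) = b - 1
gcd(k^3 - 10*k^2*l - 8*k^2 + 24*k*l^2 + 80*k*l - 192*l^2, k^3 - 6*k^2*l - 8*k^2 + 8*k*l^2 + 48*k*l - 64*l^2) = k^2 - 4*k*l - 8*k + 32*l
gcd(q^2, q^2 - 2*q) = q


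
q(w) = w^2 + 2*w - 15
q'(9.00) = 20.00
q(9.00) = 84.00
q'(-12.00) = -22.00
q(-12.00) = 105.00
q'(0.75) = 3.50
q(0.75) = -12.94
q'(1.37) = 4.74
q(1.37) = -10.38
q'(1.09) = 4.18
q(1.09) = -11.63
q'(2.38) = 6.76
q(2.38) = -4.58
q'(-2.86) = -3.72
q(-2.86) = -12.54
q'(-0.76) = 0.48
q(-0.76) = -15.94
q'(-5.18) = -8.36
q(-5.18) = 1.47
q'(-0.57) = 0.86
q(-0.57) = -15.82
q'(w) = 2*w + 2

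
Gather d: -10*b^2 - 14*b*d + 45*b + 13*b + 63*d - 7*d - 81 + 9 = -10*b^2 + 58*b + d*(56 - 14*b) - 72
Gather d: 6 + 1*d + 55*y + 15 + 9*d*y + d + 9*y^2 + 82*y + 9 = d*(9*y + 2) + 9*y^2 + 137*y + 30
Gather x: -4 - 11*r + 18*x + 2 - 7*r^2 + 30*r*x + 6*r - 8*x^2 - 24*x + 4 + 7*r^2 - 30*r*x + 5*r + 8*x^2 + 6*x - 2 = 0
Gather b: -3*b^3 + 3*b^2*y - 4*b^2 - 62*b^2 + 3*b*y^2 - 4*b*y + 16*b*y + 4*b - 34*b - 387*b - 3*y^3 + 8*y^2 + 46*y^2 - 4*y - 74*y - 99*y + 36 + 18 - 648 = -3*b^3 + b^2*(3*y - 66) + b*(3*y^2 + 12*y - 417) - 3*y^3 + 54*y^2 - 177*y - 594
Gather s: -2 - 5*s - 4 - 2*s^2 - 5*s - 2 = -2*s^2 - 10*s - 8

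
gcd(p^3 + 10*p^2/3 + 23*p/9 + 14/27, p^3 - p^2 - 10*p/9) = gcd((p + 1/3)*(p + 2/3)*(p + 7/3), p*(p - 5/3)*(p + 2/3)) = p + 2/3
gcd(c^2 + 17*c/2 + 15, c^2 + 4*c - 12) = c + 6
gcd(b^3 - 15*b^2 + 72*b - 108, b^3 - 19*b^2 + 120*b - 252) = b^2 - 12*b + 36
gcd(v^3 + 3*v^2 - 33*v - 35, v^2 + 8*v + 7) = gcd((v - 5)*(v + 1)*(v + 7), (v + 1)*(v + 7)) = v^2 + 8*v + 7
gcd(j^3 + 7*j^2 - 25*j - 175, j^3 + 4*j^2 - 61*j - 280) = j^2 + 12*j + 35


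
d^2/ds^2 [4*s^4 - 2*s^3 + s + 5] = 12*s*(4*s - 1)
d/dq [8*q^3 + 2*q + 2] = 24*q^2 + 2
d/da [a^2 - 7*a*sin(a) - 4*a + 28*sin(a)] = -7*a*cos(a) + 2*a - 7*sin(a) + 28*cos(a) - 4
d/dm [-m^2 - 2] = -2*m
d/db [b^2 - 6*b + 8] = 2*b - 6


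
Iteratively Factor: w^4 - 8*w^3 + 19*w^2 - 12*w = (w - 1)*(w^3 - 7*w^2 + 12*w) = w*(w - 1)*(w^2 - 7*w + 12) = w*(w - 3)*(w - 1)*(w - 4)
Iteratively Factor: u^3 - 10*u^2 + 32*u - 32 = (u - 4)*(u^2 - 6*u + 8) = (u - 4)^2*(u - 2)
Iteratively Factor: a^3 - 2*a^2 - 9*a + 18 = (a - 3)*(a^2 + a - 6) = (a - 3)*(a - 2)*(a + 3)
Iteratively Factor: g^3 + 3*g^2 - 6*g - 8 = (g + 4)*(g^2 - g - 2) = (g - 2)*(g + 4)*(g + 1)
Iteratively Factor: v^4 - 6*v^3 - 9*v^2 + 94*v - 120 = (v - 3)*(v^3 - 3*v^2 - 18*v + 40) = (v - 3)*(v + 4)*(v^2 - 7*v + 10) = (v - 5)*(v - 3)*(v + 4)*(v - 2)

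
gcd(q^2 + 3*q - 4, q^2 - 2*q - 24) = q + 4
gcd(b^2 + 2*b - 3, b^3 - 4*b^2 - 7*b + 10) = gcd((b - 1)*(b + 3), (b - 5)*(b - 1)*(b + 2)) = b - 1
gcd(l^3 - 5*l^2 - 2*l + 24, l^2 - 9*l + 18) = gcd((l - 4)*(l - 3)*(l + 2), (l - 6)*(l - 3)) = l - 3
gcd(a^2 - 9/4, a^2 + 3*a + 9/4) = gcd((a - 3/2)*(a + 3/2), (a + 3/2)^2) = a + 3/2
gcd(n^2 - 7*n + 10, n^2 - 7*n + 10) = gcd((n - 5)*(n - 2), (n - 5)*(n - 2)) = n^2 - 7*n + 10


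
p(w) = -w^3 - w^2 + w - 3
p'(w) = -3*w^2 - 2*w + 1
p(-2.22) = 0.79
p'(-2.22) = -9.35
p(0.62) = -3.00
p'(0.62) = -1.39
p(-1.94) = -1.40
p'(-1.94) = -6.41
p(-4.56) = 66.47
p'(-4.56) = -52.26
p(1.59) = -7.96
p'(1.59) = -9.76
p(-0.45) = -3.56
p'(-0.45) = 1.29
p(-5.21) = 106.07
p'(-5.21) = -70.01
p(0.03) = -2.97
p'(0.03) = 0.94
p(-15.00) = 3132.00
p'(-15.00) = -644.00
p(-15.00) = 3132.00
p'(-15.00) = -644.00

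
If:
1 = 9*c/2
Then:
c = 2/9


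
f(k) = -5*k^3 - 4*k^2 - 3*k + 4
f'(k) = -15*k^2 - 8*k - 3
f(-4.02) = 276.24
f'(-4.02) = -213.25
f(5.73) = -1085.18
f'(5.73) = -541.33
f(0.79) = -3.33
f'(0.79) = -18.68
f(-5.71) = 821.56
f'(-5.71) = -446.38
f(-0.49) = 5.10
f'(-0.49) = -2.68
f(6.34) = -1450.00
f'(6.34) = -656.65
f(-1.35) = 13.06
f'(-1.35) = -19.54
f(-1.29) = 11.95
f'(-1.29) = -17.64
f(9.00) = -3992.00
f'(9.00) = -1290.00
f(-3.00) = 112.00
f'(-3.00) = -114.00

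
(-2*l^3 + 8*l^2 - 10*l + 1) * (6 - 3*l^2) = 6*l^5 - 24*l^4 + 18*l^3 + 45*l^2 - 60*l + 6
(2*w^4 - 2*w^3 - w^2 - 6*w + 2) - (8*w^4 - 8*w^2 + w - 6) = -6*w^4 - 2*w^3 + 7*w^2 - 7*w + 8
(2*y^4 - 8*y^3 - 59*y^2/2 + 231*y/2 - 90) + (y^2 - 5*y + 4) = 2*y^4 - 8*y^3 - 57*y^2/2 + 221*y/2 - 86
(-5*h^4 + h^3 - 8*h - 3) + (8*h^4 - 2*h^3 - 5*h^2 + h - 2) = 3*h^4 - h^3 - 5*h^2 - 7*h - 5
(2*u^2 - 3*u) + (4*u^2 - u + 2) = 6*u^2 - 4*u + 2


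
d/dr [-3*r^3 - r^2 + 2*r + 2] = -9*r^2 - 2*r + 2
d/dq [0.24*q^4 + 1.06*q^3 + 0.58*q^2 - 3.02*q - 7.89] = 0.96*q^3 + 3.18*q^2 + 1.16*q - 3.02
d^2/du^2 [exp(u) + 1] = exp(u)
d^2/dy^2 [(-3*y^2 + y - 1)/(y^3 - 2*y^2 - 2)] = 2*(-3*y^6 + 3*y^5 - 12*y^4 - 22*y^3 + 36*y^2 - 18*y - 8)/(y^9 - 6*y^8 + 12*y^7 - 14*y^6 + 24*y^5 - 24*y^4 + 12*y^3 - 24*y^2 - 8)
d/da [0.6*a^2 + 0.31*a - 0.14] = 1.2*a + 0.31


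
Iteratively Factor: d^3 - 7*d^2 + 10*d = (d)*(d^2 - 7*d + 10) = d*(d - 2)*(d - 5)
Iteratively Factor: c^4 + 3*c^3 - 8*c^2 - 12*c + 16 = (c + 4)*(c^3 - c^2 - 4*c + 4) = (c + 2)*(c + 4)*(c^2 - 3*c + 2) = (c - 2)*(c + 2)*(c + 4)*(c - 1)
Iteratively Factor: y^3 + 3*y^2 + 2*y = (y)*(y^2 + 3*y + 2) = y*(y + 2)*(y + 1)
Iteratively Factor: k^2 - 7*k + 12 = (k - 4)*(k - 3)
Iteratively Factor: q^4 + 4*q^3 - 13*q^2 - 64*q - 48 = (q + 4)*(q^3 - 13*q - 12) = (q + 1)*(q + 4)*(q^2 - q - 12) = (q - 4)*(q + 1)*(q + 4)*(q + 3)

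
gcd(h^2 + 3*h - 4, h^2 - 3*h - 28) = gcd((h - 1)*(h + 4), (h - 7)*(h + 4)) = h + 4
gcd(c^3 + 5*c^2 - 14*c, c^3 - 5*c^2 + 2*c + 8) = c - 2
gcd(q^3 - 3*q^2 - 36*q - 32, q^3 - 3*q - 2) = q + 1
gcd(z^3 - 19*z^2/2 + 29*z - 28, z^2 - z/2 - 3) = z - 2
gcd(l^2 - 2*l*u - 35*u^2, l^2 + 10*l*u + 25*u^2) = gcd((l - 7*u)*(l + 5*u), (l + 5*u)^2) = l + 5*u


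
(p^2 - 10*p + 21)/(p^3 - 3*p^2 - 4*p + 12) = (p - 7)/(p^2 - 4)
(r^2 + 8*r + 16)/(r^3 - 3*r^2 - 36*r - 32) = (r + 4)/(r^2 - 7*r - 8)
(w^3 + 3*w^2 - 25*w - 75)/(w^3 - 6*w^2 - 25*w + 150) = (w + 3)/(w - 6)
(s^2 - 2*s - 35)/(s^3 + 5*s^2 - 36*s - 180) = (s - 7)/(s^2 - 36)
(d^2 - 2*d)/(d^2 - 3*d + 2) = d/(d - 1)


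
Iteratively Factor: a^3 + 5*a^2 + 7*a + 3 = (a + 1)*(a^2 + 4*a + 3) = (a + 1)*(a + 3)*(a + 1)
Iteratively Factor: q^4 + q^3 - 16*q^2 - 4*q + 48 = (q + 4)*(q^3 - 3*q^2 - 4*q + 12) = (q - 2)*(q + 4)*(q^2 - q - 6) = (q - 3)*(q - 2)*(q + 4)*(q + 2)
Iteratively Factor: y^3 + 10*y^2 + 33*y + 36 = (y + 3)*(y^2 + 7*y + 12) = (y + 3)^2*(y + 4)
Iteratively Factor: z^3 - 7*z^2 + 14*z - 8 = (z - 2)*(z^2 - 5*z + 4) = (z - 2)*(z - 1)*(z - 4)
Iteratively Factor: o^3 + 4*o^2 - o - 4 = (o + 4)*(o^2 - 1) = (o + 1)*(o + 4)*(o - 1)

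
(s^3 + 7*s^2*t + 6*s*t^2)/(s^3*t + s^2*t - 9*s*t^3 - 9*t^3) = s*(s^2 + 7*s*t + 6*t^2)/(t*(s^3 + s^2 - 9*s*t^2 - 9*t^2))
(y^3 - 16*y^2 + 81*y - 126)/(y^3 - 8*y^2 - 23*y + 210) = (y - 3)/(y + 5)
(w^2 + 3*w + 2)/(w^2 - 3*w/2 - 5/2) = 2*(w + 2)/(2*w - 5)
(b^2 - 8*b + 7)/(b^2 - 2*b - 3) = (-b^2 + 8*b - 7)/(-b^2 + 2*b + 3)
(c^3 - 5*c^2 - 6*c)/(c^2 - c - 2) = c*(c - 6)/(c - 2)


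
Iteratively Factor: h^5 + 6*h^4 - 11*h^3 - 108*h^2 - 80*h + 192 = (h - 1)*(h^4 + 7*h^3 - 4*h^2 - 112*h - 192) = (h - 1)*(h + 4)*(h^3 + 3*h^2 - 16*h - 48) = (h - 1)*(h + 3)*(h + 4)*(h^2 - 16) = (h - 1)*(h + 3)*(h + 4)^2*(h - 4)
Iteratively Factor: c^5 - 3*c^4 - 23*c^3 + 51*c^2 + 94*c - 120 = (c + 4)*(c^4 - 7*c^3 + 5*c^2 + 31*c - 30) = (c - 5)*(c + 4)*(c^3 - 2*c^2 - 5*c + 6) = (c - 5)*(c + 2)*(c + 4)*(c^2 - 4*c + 3) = (c - 5)*(c - 3)*(c + 2)*(c + 4)*(c - 1)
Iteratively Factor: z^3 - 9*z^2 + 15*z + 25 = (z - 5)*(z^2 - 4*z - 5) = (z - 5)^2*(z + 1)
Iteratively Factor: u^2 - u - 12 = (u - 4)*(u + 3)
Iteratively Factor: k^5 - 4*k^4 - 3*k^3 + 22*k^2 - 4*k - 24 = (k + 2)*(k^4 - 6*k^3 + 9*k^2 + 4*k - 12) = (k - 3)*(k + 2)*(k^3 - 3*k^2 + 4) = (k - 3)*(k - 2)*(k + 2)*(k^2 - k - 2) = (k - 3)*(k - 2)^2*(k + 2)*(k + 1)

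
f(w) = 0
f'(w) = 0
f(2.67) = 0.00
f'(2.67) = 0.00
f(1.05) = 0.00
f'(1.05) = 0.00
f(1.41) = 0.00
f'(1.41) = 0.00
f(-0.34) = 0.00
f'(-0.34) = 0.00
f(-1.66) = 0.00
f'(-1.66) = 0.00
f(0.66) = 0.00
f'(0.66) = 0.00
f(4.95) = 0.00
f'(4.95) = 0.00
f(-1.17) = 0.00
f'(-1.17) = 0.00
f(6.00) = 0.00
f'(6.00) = 0.00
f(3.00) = 0.00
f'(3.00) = 0.00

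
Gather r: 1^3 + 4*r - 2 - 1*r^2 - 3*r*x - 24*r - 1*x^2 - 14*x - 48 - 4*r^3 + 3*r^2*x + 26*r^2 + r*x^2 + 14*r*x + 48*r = -4*r^3 + r^2*(3*x + 25) + r*(x^2 + 11*x + 28) - x^2 - 14*x - 49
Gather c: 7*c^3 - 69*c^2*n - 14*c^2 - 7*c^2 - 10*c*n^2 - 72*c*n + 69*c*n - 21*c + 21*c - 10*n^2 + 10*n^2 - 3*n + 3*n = 7*c^3 + c^2*(-69*n - 21) + c*(-10*n^2 - 3*n)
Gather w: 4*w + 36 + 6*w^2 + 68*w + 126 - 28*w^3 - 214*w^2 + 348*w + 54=-28*w^3 - 208*w^2 + 420*w + 216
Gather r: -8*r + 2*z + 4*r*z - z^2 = r*(4*z - 8) - z^2 + 2*z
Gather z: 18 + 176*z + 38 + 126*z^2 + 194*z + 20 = 126*z^2 + 370*z + 76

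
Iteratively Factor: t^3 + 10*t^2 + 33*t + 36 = (t + 3)*(t^2 + 7*t + 12) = (t + 3)^2*(t + 4)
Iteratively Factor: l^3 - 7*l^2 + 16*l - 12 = (l - 2)*(l^2 - 5*l + 6) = (l - 2)^2*(l - 3)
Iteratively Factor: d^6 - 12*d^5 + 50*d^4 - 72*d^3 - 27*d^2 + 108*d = (d - 3)*(d^5 - 9*d^4 + 23*d^3 - 3*d^2 - 36*d) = d*(d - 3)*(d^4 - 9*d^3 + 23*d^2 - 3*d - 36) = d*(d - 3)^2*(d^3 - 6*d^2 + 5*d + 12) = d*(d - 3)^2*(d + 1)*(d^2 - 7*d + 12) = d*(d - 3)^3*(d + 1)*(d - 4)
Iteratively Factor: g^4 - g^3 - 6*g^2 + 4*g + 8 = (g + 2)*(g^3 - 3*g^2 + 4) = (g - 2)*(g + 2)*(g^2 - g - 2) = (g - 2)^2*(g + 2)*(g + 1)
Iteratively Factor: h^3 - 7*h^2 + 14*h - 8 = (h - 1)*(h^2 - 6*h + 8) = (h - 2)*(h - 1)*(h - 4)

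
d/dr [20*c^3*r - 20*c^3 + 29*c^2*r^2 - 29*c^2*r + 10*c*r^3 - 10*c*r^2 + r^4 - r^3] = 20*c^3 + 58*c^2*r - 29*c^2 + 30*c*r^2 - 20*c*r + 4*r^3 - 3*r^2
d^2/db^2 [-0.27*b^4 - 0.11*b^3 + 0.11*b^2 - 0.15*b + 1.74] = -3.24*b^2 - 0.66*b + 0.22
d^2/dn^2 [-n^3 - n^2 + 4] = -6*n - 2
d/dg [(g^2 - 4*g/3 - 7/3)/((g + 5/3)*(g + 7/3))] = 48*(9*g^2 + 21*g + 7)/(81*g^4 + 648*g^3 + 1926*g^2 + 2520*g + 1225)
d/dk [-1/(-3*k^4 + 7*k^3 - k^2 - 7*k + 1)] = (-12*k^3 + 21*k^2 - 2*k - 7)/(3*k^4 - 7*k^3 + k^2 + 7*k - 1)^2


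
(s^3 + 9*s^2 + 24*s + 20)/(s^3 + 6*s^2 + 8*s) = (s^2 + 7*s + 10)/(s*(s + 4))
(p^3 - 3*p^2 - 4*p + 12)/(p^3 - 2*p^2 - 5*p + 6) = (p - 2)/(p - 1)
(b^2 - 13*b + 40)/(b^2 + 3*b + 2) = (b^2 - 13*b + 40)/(b^2 + 3*b + 2)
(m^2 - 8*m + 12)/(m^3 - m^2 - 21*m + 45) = (m^2 - 8*m + 12)/(m^3 - m^2 - 21*m + 45)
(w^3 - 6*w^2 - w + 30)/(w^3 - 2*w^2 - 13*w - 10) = (w - 3)/(w + 1)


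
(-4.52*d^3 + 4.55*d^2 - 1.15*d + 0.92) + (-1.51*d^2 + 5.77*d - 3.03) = -4.52*d^3 + 3.04*d^2 + 4.62*d - 2.11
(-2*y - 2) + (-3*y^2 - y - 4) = -3*y^2 - 3*y - 6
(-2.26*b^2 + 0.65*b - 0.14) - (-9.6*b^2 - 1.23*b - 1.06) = 7.34*b^2 + 1.88*b + 0.92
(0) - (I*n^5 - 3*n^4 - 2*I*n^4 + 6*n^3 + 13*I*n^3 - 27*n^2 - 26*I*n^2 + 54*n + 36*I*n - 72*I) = -I*n^5 + 3*n^4 + 2*I*n^4 - 6*n^3 - 13*I*n^3 + 27*n^2 + 26*I*n^2 - 54*n - 36*I*n + 72*I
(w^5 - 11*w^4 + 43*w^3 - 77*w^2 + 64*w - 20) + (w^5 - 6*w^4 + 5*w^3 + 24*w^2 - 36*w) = 2*w^5 - 17*w^4 + 48*w^3 - 53*w^2 + 28*w - 20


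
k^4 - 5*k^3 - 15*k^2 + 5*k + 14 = (k - 7)*(k - 1)*(k + 1)*(k + 2)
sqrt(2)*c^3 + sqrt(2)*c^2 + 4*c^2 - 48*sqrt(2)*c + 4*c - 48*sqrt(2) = (c - 4*sqrt(2))*(c + 6*sqrt(2))*(sqrt(2)*c + sqrt(2))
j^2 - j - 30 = (j - 6)*(j + 5)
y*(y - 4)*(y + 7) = y^3 + 3*y^2 - 28*y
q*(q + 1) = q^2 + q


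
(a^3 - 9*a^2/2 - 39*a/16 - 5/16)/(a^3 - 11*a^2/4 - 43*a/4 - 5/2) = (a + 1/4)/(a + 2)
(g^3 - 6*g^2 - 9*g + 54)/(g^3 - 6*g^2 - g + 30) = (g^2 - 3*g - 18)/(g^2 - 3*g - 10)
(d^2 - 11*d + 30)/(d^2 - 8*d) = (d^2 - 11*d + 30)/(d*(d - 8))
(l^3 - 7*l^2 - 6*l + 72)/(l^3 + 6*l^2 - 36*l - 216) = (l^2 - l - 12)/(l^2 + 12*l + 36)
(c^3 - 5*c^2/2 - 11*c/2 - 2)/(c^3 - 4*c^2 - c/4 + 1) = 2*(c + 1)/(2*c - 1)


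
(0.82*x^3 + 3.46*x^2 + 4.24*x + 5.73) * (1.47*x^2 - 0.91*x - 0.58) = 1.2054*x^5 + 4.34*x^4 + 2.6086*x^3 + 2.5579*x^2 - 7.6735*x - 3.3234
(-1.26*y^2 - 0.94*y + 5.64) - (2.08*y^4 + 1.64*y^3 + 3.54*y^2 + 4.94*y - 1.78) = -2.08*y^4 - 1.64*y^3 - 4.8*y^2 - 5.88*y + 7.42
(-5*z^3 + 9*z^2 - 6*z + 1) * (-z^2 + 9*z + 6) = 5*z^5 - 54*z^4 + 57*z^3 - z^2 - 27*z + 6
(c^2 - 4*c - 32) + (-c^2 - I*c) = -4*c - I*c - 32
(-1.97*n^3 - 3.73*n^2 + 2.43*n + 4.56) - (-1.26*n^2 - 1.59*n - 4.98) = -1.97*n^3 - 2.47*n^2 + 4.02*n + 9.54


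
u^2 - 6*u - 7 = (u - 7)*(u + 1)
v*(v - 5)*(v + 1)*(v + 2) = v^4 - 2*v^3 - 13*v^2 - 10*v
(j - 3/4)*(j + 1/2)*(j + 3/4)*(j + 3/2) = j^4 + 2*j^3 + 3*j^2/16 - 9*j/8 - 27/64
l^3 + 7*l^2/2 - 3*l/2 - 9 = (l - 3/2)*(l + 2)*(l + 3)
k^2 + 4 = (k - 2*I)*(k + 2*I)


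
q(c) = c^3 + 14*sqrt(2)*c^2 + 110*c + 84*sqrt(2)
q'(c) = 3*c^2 + 28*sqrt(2)*c + 110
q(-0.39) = 78.85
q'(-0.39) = 95.01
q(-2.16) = -36.51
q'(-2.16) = 38.47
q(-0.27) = 90.52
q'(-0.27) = 99.53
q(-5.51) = -53.49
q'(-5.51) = -17.10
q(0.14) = 134.58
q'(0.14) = 115.60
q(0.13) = 133.43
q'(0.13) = 115.20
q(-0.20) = 97.58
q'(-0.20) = 102.20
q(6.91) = 2154.20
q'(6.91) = 526.87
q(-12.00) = -78.15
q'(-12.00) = 66.82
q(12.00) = 6017.85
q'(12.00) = 1017.18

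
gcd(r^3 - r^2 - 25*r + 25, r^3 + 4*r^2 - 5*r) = r^2 + 4*r - 5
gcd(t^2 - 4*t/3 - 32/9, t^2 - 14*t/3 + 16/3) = t - 8/3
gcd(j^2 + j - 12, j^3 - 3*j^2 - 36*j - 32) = j + 4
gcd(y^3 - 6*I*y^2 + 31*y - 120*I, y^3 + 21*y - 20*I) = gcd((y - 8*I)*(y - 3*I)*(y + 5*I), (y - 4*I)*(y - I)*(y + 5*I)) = y + 5*I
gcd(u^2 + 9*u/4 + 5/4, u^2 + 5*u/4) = u + 5/4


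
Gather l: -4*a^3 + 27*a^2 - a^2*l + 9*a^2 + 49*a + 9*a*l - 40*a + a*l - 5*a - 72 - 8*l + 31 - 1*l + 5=-4*a^3 + 36*a^2 + 4*a + l*(-a^2 + 10*a - 9) - 36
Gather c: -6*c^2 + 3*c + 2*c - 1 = -6*c^2 + 5*c - 1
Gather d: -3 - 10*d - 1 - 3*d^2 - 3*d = -3*d^2 - 13*d - 4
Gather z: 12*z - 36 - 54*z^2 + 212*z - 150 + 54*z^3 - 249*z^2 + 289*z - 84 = 54*z^3 - 303*z^2 + 513*z - 270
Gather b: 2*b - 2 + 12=2*b + 10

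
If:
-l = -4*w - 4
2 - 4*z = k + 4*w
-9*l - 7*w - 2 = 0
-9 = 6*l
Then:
No Solution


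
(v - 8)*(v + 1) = v^2 - 7*v - 8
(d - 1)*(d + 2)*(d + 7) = d^3 + 8*d^2 + 5*d - 14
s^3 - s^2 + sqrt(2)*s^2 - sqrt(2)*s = s*(s - 1)*(s + sqrt(2))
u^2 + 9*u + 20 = (u + 4)*(u + 5)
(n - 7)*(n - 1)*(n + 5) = n^3 - 3*n^2 - 33*n + 35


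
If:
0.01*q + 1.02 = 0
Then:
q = -102.00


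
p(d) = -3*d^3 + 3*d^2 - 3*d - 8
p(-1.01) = 1.18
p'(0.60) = -2.64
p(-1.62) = 17.49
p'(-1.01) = -18.24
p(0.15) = -8.39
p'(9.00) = -678.00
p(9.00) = -1979.00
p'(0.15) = -2.30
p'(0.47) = -2.17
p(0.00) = -8.00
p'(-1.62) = -36.34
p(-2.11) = 39.87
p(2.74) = -55.41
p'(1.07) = -6.88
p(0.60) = -9.37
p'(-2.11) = -55.73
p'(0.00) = -3.00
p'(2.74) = -54.13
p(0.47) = -9.06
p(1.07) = -11.45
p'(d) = -9*d^2 + 6*d - 3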